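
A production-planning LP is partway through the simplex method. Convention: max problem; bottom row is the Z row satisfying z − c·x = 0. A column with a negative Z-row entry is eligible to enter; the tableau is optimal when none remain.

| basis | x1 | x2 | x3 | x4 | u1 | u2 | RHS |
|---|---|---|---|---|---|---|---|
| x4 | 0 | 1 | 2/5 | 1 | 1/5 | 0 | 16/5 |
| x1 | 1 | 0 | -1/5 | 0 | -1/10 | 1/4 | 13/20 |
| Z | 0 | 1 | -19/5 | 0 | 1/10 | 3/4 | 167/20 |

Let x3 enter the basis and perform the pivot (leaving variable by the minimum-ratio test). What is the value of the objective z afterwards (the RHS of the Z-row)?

Ratio test on column x3 — row 1: (16/5)/(2/5) = 8; row 2: entry -1/5 ≤ 0. Minimum is 8 at row 1 (x4 leaves); pivot element 2/5.
Pivot on row 1; the Z-row RHS becomes 167/20 − (-19/5)·8 = 155/4.

155/4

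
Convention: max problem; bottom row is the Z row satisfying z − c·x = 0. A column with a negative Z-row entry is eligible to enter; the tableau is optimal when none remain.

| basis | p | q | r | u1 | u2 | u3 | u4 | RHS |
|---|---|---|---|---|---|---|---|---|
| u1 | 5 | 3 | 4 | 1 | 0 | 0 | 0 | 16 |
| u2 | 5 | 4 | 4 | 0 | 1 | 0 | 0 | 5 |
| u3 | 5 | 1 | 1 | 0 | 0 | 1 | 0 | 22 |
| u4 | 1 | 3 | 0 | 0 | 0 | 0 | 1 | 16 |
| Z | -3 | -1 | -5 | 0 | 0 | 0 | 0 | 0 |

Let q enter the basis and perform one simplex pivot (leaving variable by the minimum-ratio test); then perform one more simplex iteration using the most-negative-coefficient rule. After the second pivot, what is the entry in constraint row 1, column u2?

-1

Ratio test on column q — row 1: 16/3 = 16/3; row 2: 5/4 = 5/4; row 3: 22/1 = 22; row 4: 16/3 = 16/3. Minimum is 5/4 at row 2 (u2 leaves); pivot element 4.
Divide row 2 by 4; eliminate column q from the other rows.
Second iteration: most negative Z-row entry is -4 in column r, so r enters.
Ratio test on column r — row 1: (49/4)/1 = 49/4; row 2: (5/4)/1 = 5/4; row 3: entry 0 ≤ 0; row 4: entry -3 ≤ 0. Minimum is 5/4 at row 2 (q leaves); pivot element 1.
Divide row 2 by 1; eliminate column r from the other rows.
After both pivots, the entry at constraint row 1, column u2 is -1.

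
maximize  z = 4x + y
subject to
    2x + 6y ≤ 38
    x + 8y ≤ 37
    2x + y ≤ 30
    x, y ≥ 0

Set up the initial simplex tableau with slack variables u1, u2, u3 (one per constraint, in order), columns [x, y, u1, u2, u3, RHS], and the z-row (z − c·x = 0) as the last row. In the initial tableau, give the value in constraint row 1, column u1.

1

Slack u1 belongs to constraint 1; its column is the unit vector e_1, so the entry in row 1 is 1.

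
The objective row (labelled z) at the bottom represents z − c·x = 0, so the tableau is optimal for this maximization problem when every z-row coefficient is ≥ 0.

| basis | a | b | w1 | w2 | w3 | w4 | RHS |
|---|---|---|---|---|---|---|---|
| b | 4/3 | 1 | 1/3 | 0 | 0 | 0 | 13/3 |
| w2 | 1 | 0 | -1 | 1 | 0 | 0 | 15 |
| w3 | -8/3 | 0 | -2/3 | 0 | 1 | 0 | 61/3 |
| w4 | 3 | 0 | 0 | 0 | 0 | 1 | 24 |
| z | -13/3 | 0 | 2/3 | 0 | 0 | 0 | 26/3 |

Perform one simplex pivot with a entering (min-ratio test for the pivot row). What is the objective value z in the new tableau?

Ratio test on column a — row 1: (13/3)/(4/3) = 13/4; row 2: 15/1 = 15; row 3: entry -8/3 ≤ 0; row 4: 24/3 = 8. Minimum is 13/4 at row 1 (b leaves); pivot element 4/3.
Pivot on row 1; the z-row RHS becomes 26/3 − (-13/3)·(13/4) = 91/4.

91/4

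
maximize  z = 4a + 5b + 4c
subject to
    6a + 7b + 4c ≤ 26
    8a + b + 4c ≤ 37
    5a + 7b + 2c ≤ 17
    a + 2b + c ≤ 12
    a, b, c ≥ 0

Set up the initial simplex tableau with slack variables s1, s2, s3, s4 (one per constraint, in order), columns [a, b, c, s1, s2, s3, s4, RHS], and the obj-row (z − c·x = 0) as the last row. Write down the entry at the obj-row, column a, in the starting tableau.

The obj-row carries the negated objective coefficients: the a entry is -4.

-4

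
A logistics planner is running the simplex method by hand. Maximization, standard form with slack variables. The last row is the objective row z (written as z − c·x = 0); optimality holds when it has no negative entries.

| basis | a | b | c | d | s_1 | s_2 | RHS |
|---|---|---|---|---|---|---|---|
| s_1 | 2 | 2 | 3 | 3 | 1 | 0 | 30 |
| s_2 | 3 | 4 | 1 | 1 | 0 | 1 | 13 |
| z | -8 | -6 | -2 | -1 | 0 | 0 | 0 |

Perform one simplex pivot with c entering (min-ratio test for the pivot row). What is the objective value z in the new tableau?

Ratio test on column c — row 1: 30/3 = 10; row 2: 13/1 = 13. Minimum is 10 at row 1 (s_1 leaves); pivot element 3.
Pivot on row 1; the z-row RHS becomes 0 − (-2)·10 = 20.

20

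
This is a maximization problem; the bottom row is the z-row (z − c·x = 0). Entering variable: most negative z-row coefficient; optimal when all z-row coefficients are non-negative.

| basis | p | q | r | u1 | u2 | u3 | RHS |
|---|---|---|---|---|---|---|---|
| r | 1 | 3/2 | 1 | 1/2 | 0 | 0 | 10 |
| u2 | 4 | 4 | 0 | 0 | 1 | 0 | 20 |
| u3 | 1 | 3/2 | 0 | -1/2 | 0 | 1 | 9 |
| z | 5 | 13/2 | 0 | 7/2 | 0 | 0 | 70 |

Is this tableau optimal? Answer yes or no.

Every z-row coefficient is ≥ 0, so the tableau is optimal.

yes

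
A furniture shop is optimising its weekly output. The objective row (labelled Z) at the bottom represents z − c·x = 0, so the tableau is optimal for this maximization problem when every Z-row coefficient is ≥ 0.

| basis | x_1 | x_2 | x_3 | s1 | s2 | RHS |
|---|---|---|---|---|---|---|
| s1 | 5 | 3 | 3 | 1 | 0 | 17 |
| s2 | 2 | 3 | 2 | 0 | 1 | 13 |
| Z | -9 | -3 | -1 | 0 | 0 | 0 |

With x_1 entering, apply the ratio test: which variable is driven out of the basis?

Column x_1 entries and ratios — s1: 17/5 = 17/5; s2: 13/2 = 13/2.
Smallest ratio is 17/5 in the row of s1, so s1 leaves.

s1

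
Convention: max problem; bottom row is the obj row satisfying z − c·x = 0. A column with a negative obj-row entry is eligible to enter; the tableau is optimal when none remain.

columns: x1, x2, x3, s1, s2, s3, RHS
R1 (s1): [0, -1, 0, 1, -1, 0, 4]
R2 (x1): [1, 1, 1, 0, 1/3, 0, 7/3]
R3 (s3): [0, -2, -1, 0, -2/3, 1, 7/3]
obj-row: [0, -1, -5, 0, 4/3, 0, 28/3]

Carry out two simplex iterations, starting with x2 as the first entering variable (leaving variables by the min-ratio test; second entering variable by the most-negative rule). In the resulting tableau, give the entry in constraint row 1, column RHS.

4

Ratio test on column x2 — row 1: entry -1 ≤ 0; row 2: (7/3)/1 = 7/3; row 3: entry -2 ≤ 0. Minimum is 7/3 at row 2 (x1 leaves); pivot element 1.
Divide row 2 by 1; eliminate column x2 from the other rows.
Second iteration: most negative obj-row entry is -4 in column x3, so x3 enters.
Ratio test on column x3 — row 1: (19/3)/1 = 19/3; row 2: (7/3)/1 = 7/3; row 3: 7/1 = 7. Minimum is 7/3 at row 2 (x2 leaves); pivot element 1.
Divide row 2 by 1; eliminate column x3 from the other rows.
After both pivots, the entry at constraint row 1, column RHS is 4.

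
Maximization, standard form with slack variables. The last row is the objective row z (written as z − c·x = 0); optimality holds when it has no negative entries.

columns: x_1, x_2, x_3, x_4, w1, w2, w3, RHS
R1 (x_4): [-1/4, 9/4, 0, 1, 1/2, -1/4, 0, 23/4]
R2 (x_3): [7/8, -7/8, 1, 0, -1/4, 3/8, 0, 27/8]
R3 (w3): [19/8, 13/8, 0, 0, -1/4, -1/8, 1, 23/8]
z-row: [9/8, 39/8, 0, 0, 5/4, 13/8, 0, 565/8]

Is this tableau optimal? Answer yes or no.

yes

Every z-row coefficient is ≥ 0, so the tableau is optimal.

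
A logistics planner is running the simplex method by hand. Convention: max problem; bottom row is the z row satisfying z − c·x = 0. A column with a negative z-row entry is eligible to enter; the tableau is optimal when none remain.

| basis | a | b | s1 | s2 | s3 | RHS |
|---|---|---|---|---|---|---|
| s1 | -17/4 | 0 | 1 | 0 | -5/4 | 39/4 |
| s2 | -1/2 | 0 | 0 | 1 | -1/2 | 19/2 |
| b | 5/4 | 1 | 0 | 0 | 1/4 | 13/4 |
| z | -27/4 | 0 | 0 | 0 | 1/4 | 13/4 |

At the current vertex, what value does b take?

13/4

b is basic (row 3); its value is the RHS of that row, 13/4.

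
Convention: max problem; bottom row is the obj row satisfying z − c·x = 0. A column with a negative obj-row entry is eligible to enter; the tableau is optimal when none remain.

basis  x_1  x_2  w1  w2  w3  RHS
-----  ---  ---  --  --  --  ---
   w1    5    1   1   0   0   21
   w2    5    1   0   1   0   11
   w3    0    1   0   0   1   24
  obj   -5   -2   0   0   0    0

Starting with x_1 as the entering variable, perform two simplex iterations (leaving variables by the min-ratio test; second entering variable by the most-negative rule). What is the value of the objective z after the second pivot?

Ratio test on column x_1 — row 1: 21/5 = 21/5; row 2: 11/5 = 11/5; row 3: entry 0 ≤ 0. Minimum is 11/5 at row 2 (w2 leaves); pivot element 5.
Pivot on row 2; the obj-row RHS becomes 0 − (-5)·(11/5) = 11.
Next entering variable (most negative obj-row entry -1): x_2.
Ratio test on column x_2 — row 1: entry 0 ≤ 0; row 2: (11/5)/(1/5) = 11; row 3: 24/1 = 24. Minimum is 11 at row 2 (x_1 leaves); pivot element 1/5.
After the second pivot the obj-row RHS is 11 − (-1)·11 = 22.

22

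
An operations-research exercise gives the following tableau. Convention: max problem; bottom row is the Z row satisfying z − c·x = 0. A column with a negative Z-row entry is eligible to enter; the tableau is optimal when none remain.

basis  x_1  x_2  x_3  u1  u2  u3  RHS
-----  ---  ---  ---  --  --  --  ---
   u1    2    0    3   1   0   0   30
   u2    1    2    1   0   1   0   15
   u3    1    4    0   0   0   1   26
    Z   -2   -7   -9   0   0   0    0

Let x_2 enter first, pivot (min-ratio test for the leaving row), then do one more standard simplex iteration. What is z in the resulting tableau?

127/2

Ratio test on column x_2 — row 1: entry 0 ≤ 0; row 2: 15/2 = 15/2; row 3: 26/4 = 13/2. Minimum is 13/2 at row 3 (u3 leaves); pivot element 4.
Pivot on row 3; the Z-row RHS becomes 0 − (-7)·(13/2) = 91/2.
Next entering variable (most negative Z-row entry -9): x_3.
Ratio test on column x_3 — row 1: 30/3 = 10; row 2: 2/1 = 2; row 3: entry 0 ≤ 0. Minimum is 2 at row 2 (u2 leaves); pivot element 1.
After the second pivot the Z-row RHS is 91/2 − (-9)·2 = 127/2.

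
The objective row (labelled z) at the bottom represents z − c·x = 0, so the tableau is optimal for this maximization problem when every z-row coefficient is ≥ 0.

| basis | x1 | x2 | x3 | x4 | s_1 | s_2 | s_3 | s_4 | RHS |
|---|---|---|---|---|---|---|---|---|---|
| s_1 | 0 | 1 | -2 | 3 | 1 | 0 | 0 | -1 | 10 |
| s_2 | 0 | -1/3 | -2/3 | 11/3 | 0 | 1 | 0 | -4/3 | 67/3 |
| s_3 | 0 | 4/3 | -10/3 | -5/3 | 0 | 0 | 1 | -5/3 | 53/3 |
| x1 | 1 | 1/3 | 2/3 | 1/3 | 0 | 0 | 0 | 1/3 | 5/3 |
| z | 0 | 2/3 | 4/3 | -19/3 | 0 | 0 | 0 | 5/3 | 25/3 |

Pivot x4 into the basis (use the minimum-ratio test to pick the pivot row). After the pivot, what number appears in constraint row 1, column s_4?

Ratio test on column x4 — row 1: 10/3 = 10/3; row 2: (67/3)/(11/3) = 67/11; row 3: entry -5/3 ≤ 0; row 4: (5/3)/(1/3) = 5. Minimum is 10/3 at row 1 (s_1 leaves); pivot element 3.
Divide row 1 by 3; eliminate column x4 from the other rows.
In the new row 1, the s_4 entry is the old entry divided by the pivot: (-1)/3 = -1/3.

-1/3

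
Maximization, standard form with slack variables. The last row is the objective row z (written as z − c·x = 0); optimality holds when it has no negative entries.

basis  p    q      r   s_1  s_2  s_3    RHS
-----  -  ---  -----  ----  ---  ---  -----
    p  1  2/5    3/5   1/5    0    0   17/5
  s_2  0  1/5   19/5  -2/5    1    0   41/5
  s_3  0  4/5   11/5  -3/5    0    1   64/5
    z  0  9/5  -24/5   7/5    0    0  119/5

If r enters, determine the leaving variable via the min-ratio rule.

Column r entries and ratios — p: (17/5)/(3/5) = 17/3; s_2: (41/5)/(19/5) = 41/19; s_3: (64/5)/(11/5) = 64/11.
Smallest ratio is 41/19 in the row of s_2, so s_2 leaves.

s_2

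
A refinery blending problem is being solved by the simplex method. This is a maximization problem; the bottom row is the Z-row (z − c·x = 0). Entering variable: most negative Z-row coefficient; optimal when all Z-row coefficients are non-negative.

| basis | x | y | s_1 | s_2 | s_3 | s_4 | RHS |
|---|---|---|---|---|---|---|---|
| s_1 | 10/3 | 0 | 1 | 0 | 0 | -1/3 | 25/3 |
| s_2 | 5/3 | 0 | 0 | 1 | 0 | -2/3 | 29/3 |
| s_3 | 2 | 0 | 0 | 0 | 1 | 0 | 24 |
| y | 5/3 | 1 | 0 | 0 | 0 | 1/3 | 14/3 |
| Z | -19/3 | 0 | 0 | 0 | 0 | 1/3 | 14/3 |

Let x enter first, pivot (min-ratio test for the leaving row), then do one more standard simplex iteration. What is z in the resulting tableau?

104/5

Ratio test on column x — row 1: (25/3)/(10/3) = 5/2; row 2: (29/3)/(5/3) = 29/5; row 3: 24/2 = 12; row 4: (14/3)/(5/3) = 14/5. Minimum is 5/2 at row 1 (s_1 leaves); pivot element 10/3.
Pivot on row 1; the Z-row RHS becomes 14/3 − (-19/3)·(5/2) = 41/2.
Next entering variable (most negative Z-row entry -3/10): s_4.
Ratio test on column s_4 — row 1: entry -1/10 ≤ 0; row 2: entry -1/2 ≤ 0; row 3: 19/(1/5) = 95; row 4: (1/2)/(1/2) = 1. Minimum is 1 at row 4 (y leaves); pivot element 1/2.
After the second pivot the Z-row RHS is 41/2 − (-3/10)·1 = 104/5.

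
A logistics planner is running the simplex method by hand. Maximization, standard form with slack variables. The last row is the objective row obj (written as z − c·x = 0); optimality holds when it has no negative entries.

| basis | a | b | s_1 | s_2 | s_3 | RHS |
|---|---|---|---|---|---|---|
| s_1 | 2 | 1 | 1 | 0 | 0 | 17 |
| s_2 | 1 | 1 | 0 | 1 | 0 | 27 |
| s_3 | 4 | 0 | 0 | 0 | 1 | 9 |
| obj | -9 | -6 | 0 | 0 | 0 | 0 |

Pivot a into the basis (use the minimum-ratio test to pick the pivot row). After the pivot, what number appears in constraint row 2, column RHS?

Ratio test on column a — row 1: 17/2 = 17/2; row 2: 27/1 = 27; row 3: 9/4 = 9/4. Minimum is 9/4 at row 3 (s_3 leaves); pivot element 4.
Divide row 3 by 4; eliminate column a from the other rows.
Row 2 update in column RHS: 27 − 1·(9/4) = 99/4.

99/4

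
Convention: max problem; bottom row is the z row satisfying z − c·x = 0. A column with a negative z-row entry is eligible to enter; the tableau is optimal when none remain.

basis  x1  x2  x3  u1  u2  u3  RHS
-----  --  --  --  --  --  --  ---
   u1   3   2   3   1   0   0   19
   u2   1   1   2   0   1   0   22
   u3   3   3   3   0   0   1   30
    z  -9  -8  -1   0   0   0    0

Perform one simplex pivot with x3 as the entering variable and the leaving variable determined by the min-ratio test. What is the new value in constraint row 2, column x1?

-1

Ratio test on column x3 — row 1: 19/3 = 19/3; row 2: 22/2 = 11; row 3: 30/3 = 10. Minimum is 19/3 at row 1 (u1 leaves); pivot element 3.
Divide row 1 by 3; eliminate column x3 from the other rows.
Row 2 update in column x1: 1 − 2·1 = -1.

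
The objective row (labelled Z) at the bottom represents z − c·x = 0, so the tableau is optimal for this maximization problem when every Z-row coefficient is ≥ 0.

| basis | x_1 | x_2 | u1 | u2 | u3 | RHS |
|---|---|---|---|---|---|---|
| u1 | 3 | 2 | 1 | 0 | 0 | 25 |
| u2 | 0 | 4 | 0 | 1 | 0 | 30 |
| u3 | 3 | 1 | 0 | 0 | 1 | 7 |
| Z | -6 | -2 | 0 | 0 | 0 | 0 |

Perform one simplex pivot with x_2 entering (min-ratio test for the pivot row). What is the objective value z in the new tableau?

Ratio test on column x_2 — row 1: 25/2 = 25/2; row 2: 30/4 = 15/2; row 3: 7/1 = 7. Minimum is 7 at row 3 (u3 leaves); pivot element 1.
Pivot on row 3; the Z-row RHS becomes 0 − (-2)·7 = 14.

14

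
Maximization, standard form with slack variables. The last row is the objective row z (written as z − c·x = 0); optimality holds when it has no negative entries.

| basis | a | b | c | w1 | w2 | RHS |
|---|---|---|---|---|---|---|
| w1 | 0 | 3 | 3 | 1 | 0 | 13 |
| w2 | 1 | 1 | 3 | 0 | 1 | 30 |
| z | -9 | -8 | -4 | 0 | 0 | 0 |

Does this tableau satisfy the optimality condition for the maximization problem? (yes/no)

The z-row has a negative entry -9 in column a, so it is not optimal.

no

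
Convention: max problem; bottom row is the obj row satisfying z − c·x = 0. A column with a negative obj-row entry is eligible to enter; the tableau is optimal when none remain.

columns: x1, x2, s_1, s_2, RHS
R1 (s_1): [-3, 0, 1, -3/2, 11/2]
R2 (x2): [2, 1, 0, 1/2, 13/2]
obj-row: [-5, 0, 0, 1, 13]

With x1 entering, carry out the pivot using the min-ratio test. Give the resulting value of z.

Ratio test on column x1 — row 1: entry -3 ≤ 0; row 2: (13/2)/2 = 13/4. Minimum is 13/4 at row 2 (x2 leaves); pivot element 2.
Pivot on row 2; the obj-row RHS becomes 13 − (-5)·(13/4) = 117/4.

117/4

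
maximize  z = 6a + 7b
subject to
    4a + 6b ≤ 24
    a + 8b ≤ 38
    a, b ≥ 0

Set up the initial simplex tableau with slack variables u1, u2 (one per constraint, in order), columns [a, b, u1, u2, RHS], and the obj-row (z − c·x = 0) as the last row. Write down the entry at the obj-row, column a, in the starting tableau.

-6

The obj-row carries the negated objective coefficients: the a entry is -6.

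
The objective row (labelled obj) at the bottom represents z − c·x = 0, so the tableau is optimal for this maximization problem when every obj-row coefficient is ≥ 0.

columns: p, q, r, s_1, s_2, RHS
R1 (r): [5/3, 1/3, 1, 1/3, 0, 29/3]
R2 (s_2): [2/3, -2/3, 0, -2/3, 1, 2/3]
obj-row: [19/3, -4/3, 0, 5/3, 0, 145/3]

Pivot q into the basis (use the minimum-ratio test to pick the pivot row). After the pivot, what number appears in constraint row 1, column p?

Ratio test on column q — row 1: (29/3)/(1/3) = 29; row 2: entry -2/3 ≤ 0. Minimum is 29 at row 1 (r leaves); pivot element 1/3.
Divide row 1 by 1/3; eliminate column q from the other rows.
In the new row 1, the p entry is the old entry divided by the pivot: (5/3)/(1/3) = 5.

5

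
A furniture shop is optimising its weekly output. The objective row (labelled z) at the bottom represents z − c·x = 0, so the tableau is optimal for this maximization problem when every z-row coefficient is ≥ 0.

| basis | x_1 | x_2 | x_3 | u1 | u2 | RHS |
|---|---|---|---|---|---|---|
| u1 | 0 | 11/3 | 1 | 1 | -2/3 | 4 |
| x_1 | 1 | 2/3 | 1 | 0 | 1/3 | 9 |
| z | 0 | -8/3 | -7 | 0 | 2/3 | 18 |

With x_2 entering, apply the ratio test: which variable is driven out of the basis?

u1

Column x_2 entries and ratios — u1: 4/(11/3) = 12/11; x_1: 9/(2/3) = 27/2.
Smallest ratio is 12/11 in the row of u1, so u1 leaves.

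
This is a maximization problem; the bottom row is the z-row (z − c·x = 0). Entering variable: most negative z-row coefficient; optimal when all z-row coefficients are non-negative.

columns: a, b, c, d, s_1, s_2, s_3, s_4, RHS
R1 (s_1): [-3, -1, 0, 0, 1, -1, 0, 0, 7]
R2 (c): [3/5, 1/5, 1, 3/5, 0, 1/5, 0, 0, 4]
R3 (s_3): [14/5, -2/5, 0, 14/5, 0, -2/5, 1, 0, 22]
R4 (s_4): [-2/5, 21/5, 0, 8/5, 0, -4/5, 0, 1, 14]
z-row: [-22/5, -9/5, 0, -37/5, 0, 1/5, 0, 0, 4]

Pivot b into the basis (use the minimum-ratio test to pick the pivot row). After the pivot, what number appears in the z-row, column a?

-32/7

Ratio test on column b — row 1: entry -1 ≤ 0; row 2: 4/(1/5) = 20; row 3: entry -2/5 ≤ 0; row 4: 14/(21/5) = 10/3. Minimum is 10/3 at row 4 (s_4 leaves); pivot element 21/5.
Divide row 4 by 21/5; eliminate column b from the other rows.
z-row update in column a: -22/5 − (-9/5)·(-2/21) = -32/7.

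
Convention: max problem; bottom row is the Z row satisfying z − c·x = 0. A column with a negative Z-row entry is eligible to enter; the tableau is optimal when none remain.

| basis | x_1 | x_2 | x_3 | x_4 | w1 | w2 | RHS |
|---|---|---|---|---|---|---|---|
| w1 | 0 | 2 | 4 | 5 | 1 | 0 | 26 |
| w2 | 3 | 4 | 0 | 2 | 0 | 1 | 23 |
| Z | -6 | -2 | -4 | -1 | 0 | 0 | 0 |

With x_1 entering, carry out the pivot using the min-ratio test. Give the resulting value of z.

Ratio test on column x_1 — row 1: entry 0 ≤ 0; row 2: 23/3 = 23/3. Minimum is 23/3 at row 2 (w2 leaves); pivot element 3.
Pivot on row 2; the Z-row RHS becomes 0 − (-6)·(23/3) = 46.

46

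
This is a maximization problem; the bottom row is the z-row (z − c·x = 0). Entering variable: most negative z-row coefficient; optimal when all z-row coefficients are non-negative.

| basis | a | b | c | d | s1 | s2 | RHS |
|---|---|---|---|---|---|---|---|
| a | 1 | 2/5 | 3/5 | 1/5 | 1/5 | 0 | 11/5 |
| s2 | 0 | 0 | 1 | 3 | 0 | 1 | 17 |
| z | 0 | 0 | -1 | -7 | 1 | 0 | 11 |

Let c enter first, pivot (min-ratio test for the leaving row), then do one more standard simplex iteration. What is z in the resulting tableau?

48

Ratio test on column c — row 1: (11/5)/(3/5) = 11/3; row 2: 17/1 = 17. Minimum is 11/3 at row 1 (a leaves); pivot element 3/5.
Pivot on row 1; the z-row RHS becomes 11 − (-1)·(11/3) = 44/3.
Next entering variable (most negative z-row entry -20/3): d.
Ratio test on column d — row 1: (11/3)/(1/3) = 11; row 2: (40/3)/(8/3) = 5. Minimum is 5 at row 2 (s2 leaves); pivot element 8/3.
After the second pivot the z-row RHS is 44/3 − (-20/3)·5 = 48.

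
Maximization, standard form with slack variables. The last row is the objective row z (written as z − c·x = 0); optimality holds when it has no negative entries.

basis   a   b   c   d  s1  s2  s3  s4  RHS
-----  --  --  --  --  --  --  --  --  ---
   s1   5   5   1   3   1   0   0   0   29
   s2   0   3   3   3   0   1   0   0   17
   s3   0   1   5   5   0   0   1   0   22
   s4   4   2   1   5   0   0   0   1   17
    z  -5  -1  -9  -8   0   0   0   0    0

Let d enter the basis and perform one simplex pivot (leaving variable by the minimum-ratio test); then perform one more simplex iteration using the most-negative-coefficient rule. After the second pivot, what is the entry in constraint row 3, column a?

Ratio test on column d — row 1: 29/3 = 29/3; row 2: 17/3 = 17/3; row 3: 22/5 = 22/5; row 4: 17/5 = 17/5. Minimum is 17/5 at row 4 (s4 leaves); pivot element 5.
Divide row 4 by 5; eliminate column d from the other rows.
Second iteration: most negative z-row entry is -37/5 in column c, so c enters.
Ratio test on column c — row 1: (94/5)/(2/5) = 47; row 2: (34/5)/(12/5) = 17/6; row 3: 5/4 = 5/4; row 4: (17/5)/(1/5) = 17. Minimum is 5/4 at row 3 (s3 leaves); pivot element 4.
Divide row 3 by 4; eliminate column c from the other rows.
After both pivots, the entry at constraint row 3, column a is -1.

-1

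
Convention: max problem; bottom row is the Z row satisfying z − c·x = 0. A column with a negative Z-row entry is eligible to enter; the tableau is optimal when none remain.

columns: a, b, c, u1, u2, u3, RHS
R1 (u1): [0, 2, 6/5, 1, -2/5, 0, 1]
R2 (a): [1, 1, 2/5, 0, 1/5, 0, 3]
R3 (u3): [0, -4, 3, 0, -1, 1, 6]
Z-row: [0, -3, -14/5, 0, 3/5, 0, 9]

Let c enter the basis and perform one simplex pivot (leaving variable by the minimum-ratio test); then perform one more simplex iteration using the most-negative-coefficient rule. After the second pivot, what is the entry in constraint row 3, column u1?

Ratio test on column c — row 1: 1/(6/5) = 5/6; row 2: 3/(2/5) = 15/2; row 3: 6/3 = 2. Minimum is 5/6 at row 1 (u1 leaves); pivot element 6/5.
Divide row 1 by 6/5; eliminate column c from the other rows.
Second iteration: most negative Z-row entry is -1/3 in column u2, so u2 enters.
Ratio test on column u2 — row 1: entry -1/3 ≤ 0; row 2: (8/3)/(1/3) = 8; row 3: entry 0 ≤ 0. Minimum is 8 at row 2 (a leaves); pivot element 1/3.
Divide row 2 by 1/3; eliminate column u2 from the other rows.
After both pivots, the entry at constraint row 3, column u1 is -5/2.

-5/2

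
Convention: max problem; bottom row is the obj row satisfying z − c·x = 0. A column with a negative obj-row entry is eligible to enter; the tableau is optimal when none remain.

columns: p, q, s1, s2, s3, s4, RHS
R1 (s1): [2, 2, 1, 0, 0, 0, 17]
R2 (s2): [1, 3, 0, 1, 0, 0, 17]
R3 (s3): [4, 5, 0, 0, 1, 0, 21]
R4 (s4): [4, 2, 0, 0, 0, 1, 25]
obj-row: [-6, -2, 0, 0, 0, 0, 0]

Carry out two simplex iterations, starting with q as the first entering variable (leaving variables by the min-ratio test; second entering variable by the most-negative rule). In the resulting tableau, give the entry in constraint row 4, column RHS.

4

Ratio test on column q — row 1: 17/2 = 17/2; row 2: 17/3 = 17/3; row 3: 21/5 = 21/5; row 4: 25/2 = 25/2. Minimum is 21/5 at row 3 (s3 leaves); pivot element 5.
Divide row 3 by 5; eliminate column q from the other rows.
Second iteration: most negative obj-row entry is -22/5 in column p, so p enters.
Ratio test on column p — row 1: (43/5)/(2/5) = 43/2; row 2: entry -7/5 ≤ 0; row 3: (21/5)/(4/5) = 21/4; row 4: (83/5)/(12/5) = 83/12. Minimum is 21/4 at row 3 (q leaves); pivot element 4/5.
Divide row 3 by 4/5; eliminate column p from the other rows.
After both pivots, the entry at constraint row 4, column RHS is 4.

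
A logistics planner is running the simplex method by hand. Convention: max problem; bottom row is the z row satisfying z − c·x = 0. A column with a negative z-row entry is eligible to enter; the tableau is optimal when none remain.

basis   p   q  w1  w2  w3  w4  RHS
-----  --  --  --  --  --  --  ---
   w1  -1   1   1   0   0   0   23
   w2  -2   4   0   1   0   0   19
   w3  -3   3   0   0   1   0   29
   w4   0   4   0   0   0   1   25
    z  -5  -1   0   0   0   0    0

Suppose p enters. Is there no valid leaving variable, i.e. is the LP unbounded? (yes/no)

yes

Every constraint-row entry in column p is ≤ 0, so increasing p is unbounded.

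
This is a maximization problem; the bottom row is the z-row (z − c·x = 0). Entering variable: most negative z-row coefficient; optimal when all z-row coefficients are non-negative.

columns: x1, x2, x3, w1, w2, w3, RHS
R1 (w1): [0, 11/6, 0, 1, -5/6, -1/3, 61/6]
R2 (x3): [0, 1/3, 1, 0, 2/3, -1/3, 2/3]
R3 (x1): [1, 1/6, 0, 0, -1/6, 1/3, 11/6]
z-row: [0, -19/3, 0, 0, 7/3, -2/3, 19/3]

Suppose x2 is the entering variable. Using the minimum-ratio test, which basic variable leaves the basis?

x3

Column x2 entries and ratios — w1: (61/6)/(11/6) = 61/11; x3: (2/3)/(1/3) = 2; x1: (11/6)/(1/6) = 11.
Smallest ratio is 2 in the row of x3, so x3 leaves.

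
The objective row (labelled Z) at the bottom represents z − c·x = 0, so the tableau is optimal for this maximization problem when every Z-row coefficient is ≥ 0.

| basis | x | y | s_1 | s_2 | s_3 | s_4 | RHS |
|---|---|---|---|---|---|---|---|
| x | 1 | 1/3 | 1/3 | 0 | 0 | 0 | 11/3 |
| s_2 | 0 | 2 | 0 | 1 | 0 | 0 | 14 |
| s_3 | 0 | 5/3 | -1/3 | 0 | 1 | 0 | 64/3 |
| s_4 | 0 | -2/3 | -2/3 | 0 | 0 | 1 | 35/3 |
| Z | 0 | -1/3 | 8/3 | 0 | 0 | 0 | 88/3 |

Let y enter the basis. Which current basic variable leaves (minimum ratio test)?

s_2

Column y entries and ratios — x: (11/3)/(1/3) = 11; s_2: 14/2 = 7; s_3: (64/3)/(5/3) = 64/5; s_4: -2/3 ≤ 0, skip.
Smallest ratio is 7 in the row of s_2, so s_2 leaves.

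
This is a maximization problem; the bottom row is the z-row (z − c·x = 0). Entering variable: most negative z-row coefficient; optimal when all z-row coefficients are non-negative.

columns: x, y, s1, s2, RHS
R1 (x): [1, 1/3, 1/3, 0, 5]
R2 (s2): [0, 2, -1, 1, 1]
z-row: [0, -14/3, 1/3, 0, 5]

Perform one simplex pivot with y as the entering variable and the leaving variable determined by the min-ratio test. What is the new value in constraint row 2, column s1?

Ratio test on column y — row 1: 5/(1/3) = 15; row 2: 1/2 = 1/2. Minimum is 1/2 at row 2 (s2 leaves); pivot element 2.
Divide row 2 by 2; eliminate column y from the other rows.
In the new row 2, the s1 entry is the old entry divided by the pivot: (-1)/2 = -1/2.

-1/2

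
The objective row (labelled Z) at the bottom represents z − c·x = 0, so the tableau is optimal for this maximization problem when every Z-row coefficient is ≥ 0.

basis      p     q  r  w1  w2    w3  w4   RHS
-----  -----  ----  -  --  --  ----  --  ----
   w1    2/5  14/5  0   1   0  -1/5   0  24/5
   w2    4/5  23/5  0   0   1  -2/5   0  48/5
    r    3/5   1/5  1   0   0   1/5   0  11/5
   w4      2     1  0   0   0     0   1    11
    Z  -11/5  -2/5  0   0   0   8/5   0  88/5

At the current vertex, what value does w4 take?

11

w4 is basic (row 4); its value is the RHS of that row, 11.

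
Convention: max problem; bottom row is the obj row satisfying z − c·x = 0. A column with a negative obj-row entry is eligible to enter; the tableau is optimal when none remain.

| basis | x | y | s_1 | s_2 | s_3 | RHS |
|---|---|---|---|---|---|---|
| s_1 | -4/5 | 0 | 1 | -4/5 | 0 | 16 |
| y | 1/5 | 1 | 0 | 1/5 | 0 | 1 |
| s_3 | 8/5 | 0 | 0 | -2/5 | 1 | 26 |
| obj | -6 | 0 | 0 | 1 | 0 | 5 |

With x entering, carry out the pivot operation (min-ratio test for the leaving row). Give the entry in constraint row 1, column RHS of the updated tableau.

Ratio test on column x — row 1: entry -4/5 ≤ 0; row 2: 1/(1/5) = 5; row 3: 26/(8/5) = 65/4. Minimum is 5 at row 2 (y leaves); pivot element 1/5.
Divide row 2 by 1/5; eliminate column x from the other rows.
Row 1 update in column RHS: 16 − (-4/5)·5 = 20.

20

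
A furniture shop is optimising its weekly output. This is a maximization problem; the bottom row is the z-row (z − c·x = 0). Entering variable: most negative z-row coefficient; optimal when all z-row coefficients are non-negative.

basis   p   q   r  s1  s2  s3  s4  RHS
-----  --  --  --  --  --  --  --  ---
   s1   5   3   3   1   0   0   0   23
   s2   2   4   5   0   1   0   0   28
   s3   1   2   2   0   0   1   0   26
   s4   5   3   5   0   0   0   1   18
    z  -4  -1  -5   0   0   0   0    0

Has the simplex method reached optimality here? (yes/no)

no

The z-row has a negative entry -5 in column r, so it is not optimal.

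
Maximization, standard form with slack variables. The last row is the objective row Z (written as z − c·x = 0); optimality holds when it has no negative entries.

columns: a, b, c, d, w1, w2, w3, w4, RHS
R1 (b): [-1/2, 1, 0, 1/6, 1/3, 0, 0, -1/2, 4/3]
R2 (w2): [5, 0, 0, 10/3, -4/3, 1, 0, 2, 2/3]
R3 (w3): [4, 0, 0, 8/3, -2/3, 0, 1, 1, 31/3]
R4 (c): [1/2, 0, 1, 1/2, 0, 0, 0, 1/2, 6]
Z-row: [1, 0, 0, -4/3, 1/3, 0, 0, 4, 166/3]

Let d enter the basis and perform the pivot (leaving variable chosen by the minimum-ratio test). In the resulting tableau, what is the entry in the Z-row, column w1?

-1/5

Ratio test on column d — row 1: (4/3)/(1/6) = 8; row 2: (2/3)/(10/3) = 1/5; row 3: (31/3)/(8/3) = 31/8; row 4: 6/(1/2) = 12. Minimum is 1/5 at row 2 (w2 leaves); pivot element 10/3.
Divide row 2 by 10/3; eliminate column d from the other rows.
Z-row update in column w1: 1/3 − (-4/3)·(-2/5) = -1/5.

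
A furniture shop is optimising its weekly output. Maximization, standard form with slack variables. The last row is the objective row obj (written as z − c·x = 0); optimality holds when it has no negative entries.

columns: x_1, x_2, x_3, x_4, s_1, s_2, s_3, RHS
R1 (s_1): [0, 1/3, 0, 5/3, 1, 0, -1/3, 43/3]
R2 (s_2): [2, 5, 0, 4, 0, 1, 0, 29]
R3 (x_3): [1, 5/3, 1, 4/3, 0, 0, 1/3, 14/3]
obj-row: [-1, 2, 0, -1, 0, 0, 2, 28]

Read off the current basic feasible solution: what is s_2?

s_2 is basic (row 2); its value is the RHS of that row, 29.

29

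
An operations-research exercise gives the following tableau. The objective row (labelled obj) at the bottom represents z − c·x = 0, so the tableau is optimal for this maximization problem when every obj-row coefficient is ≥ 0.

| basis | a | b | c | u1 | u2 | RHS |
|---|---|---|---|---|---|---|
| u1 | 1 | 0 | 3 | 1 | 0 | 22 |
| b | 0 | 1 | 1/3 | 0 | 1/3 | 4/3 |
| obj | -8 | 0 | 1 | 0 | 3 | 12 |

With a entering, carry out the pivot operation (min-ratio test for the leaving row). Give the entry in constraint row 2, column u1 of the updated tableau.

Ratio test on column a — row 1: 22/1 = 22; row 2: entry 0 ≤ 0. Minimum is 22 at row 1 (u1 leaves); pivot element 1.
Divide row 1 by 1; eliminate column a from the other rows.
Row 2 update in column u1: 0 − 0·1 = 0.

0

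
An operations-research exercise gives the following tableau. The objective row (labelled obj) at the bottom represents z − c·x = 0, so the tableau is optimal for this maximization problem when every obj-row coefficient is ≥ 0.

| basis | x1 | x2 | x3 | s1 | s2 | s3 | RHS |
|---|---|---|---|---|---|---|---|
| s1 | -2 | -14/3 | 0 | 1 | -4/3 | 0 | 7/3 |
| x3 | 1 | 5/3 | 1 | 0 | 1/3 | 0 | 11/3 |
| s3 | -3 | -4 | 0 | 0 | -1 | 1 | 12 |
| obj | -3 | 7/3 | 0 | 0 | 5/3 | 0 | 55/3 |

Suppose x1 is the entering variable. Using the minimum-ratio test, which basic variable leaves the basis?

Column x1 entries and ratios — s1: -2 ≤ 0, skip; x3: (11/3)/1 = 11/3; s3: -3 ≤ 0, skip.
Smallest ratio is 11/3 in the row of x3, so x3 leaves.

x3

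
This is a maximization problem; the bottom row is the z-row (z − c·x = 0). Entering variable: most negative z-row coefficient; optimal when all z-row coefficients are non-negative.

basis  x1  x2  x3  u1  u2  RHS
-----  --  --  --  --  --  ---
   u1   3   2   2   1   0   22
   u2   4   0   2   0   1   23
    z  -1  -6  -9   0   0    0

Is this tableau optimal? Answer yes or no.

no

The z-row has a negative entry -9 in column x3, so it is not optimal.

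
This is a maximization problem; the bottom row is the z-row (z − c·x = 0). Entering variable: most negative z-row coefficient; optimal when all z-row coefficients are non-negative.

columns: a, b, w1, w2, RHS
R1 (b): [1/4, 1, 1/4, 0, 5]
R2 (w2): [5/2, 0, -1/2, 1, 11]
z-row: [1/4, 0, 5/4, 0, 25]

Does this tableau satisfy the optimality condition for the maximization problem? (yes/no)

yes

Every z-row coefficient is ≥ 0, so the tableau is optimal.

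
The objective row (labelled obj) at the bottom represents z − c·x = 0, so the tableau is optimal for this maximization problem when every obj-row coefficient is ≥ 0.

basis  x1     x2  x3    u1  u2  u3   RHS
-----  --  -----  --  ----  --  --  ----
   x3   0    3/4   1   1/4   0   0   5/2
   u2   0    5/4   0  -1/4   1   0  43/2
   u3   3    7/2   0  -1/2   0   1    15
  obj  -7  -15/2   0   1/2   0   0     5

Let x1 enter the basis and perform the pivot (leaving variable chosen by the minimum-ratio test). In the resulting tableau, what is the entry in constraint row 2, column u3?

Ratio test on column x1 — row 1: entry 0 ≤ 0; row 2: entry 0 ≤ 0; row 3: 15/3 = 5. Minimum is 5 at row 3 (u3 leaves); pivot element 3.
Divide row 3 by 3; eliminate column x1 from the other rows.
Row 2 update in column u3: 0 − 0·(1/3) = 0.

0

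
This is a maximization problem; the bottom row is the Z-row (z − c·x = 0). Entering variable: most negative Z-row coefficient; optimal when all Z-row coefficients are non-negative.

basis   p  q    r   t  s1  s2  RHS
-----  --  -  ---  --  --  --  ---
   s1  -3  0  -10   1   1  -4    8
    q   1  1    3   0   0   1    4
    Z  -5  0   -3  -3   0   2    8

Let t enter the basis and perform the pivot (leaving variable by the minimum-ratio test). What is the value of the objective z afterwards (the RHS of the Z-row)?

32

Ratio test on column t — row 1: 8/1 = 8; row 2: entry 0 ≤ 0. Minimum is 8 at row 1 (s1 leaves); pivot element 1.
Pivot on row 1; the Z-row RHS becomes 8 − (-3)·8 = 32.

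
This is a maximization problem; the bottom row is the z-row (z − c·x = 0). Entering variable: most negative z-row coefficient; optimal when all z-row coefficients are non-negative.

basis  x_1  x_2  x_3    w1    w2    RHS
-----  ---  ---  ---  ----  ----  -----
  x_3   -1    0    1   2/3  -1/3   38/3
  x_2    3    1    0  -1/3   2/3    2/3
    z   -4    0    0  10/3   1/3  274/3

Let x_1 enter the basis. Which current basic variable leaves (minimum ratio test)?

Column x_1 entries and ratios — x_3: -1 ≤ 0, skip; x_2: (2/3)/3 = 2/9.
Smallest ratio is 2/9 in the row of x_2, so x_2 leaves.

x_2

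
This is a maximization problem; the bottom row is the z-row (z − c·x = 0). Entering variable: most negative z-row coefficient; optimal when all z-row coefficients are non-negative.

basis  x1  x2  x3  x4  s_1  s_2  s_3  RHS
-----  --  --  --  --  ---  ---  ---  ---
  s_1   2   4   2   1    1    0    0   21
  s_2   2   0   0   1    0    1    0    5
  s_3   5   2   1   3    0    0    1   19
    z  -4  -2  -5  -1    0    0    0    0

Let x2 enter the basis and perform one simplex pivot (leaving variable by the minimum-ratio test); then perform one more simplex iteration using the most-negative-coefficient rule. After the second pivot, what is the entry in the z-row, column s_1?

Ratio test on column x2 — row 1: 21/4 = 21/4; row 2: entry 0 ≤ 0; row 3: 19/2 = 19/2. Minimum is 21/4 at row 1 (s_1 leaves); pivot element 4.
Divide row 1 by 4; eliminate column x2 from the other rows.
Second iteration: most negative z-row entry is -4 in column x3, so x3 enters.
Ratio test on column x3 — row 1: (21/4)/(1/2) = 21/2; row 2: entry 0 ≤ 0; row 3: entry 0 ≤ 0. Minimum is 21/2 at row 1 (x2 leaves); pivot element 1/2.
Divide row 1 by 1/2; eliminate column x3 from the other rows.
After both pivots, the entry at the z-row, column s_1 is 5/2.

5/2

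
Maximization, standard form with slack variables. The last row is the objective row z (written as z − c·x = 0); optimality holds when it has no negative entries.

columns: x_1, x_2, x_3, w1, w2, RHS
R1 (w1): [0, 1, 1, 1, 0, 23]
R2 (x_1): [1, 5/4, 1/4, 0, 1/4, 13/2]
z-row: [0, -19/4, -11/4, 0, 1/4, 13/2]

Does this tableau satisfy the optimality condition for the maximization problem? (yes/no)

no

The z-row has a negative entry -19/4 in column x_2, so it is not optimal.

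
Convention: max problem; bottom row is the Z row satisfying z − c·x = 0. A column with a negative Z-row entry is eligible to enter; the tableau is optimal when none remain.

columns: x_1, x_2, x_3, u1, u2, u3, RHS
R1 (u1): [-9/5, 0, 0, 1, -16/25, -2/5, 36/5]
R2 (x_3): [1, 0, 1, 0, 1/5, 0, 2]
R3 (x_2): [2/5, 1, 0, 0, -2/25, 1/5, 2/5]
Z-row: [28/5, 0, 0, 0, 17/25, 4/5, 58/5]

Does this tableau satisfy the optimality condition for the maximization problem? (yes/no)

yes

Every Z-row coefficient is ≥ 0, so the tableau is optimal.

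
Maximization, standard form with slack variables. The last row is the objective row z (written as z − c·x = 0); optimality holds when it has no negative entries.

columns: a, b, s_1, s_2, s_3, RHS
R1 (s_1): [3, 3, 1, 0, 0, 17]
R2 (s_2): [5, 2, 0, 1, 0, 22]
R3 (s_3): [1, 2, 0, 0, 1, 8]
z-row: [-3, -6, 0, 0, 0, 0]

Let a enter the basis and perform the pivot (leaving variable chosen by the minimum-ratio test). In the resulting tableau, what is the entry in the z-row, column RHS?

Ratio test on column a — row 1: 17/3 = 17/3; row 2: 22/5 = 22/5; row 3: 8/1 = 8. Minimum is 22/5 at row 2 (s_2 leaves); pivot element 5.
Divide row 2 by 5; eliminate column a from the other rows.
z-row update in column RHS: 0 − (-3)·(22/5) = 66/5.

66/5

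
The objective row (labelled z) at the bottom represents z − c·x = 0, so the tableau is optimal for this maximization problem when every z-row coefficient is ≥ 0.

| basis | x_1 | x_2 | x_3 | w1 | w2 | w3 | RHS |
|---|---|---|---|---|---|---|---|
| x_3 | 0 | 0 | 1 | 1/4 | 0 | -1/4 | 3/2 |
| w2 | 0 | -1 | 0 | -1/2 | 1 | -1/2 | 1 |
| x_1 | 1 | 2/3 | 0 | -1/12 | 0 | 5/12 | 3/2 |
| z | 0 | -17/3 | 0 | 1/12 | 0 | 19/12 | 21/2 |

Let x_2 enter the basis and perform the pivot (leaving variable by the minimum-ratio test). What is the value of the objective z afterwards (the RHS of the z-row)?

93/4

Ratio test on column x_2 — row 1: entry 0 ≤ 0; row 2: entry -1 ≤ 0; row 3: (3/2)/(2/3) = 9/4. Minimum is 9/4 at row 3 (x_1 leaves); pivot element 2/3.
Pivot on row 3; the z-row RHS becomes 21/2 − (-17/3)·(9/4) = 93/4.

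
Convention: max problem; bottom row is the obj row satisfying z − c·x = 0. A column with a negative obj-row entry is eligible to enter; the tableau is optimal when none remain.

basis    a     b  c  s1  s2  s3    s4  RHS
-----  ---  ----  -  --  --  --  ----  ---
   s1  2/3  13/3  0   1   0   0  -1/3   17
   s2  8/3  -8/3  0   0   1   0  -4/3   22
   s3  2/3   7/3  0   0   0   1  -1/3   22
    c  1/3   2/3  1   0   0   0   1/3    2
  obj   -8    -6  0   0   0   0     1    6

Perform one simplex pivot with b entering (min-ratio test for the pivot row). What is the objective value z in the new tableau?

Ratio test on column b — row 1: 17/(13/3) = 51/13; row 2: entry -8/3 ≤ 0; row 3: 22/(7/3) = 66/7; row 4: 2/(2/3) = 3. Minimum is 3 at row 4 (c leaves); pivot element 2/3.
Pivot on row 4; the obj-row RHS becomes 6 − (-6)·3 = 24.

24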